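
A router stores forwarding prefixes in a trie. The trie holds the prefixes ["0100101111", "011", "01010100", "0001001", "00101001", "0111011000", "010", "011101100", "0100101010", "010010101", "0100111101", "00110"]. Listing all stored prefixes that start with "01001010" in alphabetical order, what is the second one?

Filter for "01001010…" and sort: "010010101", "0100101010"
The 2nd is 0100101010.

0100101010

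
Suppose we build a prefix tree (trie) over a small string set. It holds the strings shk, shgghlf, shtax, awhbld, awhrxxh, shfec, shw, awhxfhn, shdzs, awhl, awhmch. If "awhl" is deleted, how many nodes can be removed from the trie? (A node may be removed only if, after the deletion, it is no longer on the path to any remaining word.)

1

A node on "awhl"'s path can go only if nothing else ends at it or branches off below it.
The suffix "l" (1 node) is used only by "awhl"; the node for "awh" still has the child "b", so pruning stops there.
Nodes removed: 1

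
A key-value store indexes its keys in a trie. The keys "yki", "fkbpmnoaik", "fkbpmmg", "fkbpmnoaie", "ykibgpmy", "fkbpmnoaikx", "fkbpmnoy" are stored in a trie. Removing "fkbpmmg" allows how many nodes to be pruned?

Walk "fkbpmmg" from the leaf back toward the root, removing each node that no remaining word uses.
The suffix "mg" (2 nodes) is used only by "fkbpmmg"; the node for "fkbpm" still has the child "n", so pruning stops there.
Nodes removed: 2

2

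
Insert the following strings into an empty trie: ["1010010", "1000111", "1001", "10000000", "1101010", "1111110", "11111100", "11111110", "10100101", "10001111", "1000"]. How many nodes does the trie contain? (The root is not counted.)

33

Count nodes per top-level branch (shared prefixes stored once):
  '1'-branch (1000, 10000000, 1000111, 10001111, 1001, 1010010, 10100101, 1101010, 1111110, 11111100, 11111110): 33 nodes
Sum: 33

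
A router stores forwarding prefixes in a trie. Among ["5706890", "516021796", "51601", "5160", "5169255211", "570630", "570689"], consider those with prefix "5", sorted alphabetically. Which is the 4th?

5169255211

Filter for "5…" and sort: "5160", "51601", "516021796", "5169255211", "570630", "570689", "5706890"
Position 4: 5169255211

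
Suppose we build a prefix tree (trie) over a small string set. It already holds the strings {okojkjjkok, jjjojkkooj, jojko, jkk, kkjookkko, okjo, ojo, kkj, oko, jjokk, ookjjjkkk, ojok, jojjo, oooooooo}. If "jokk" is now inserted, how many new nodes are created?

"jo" is already a path in the trie; the remaining "kk" must be added.
Each of the 2 remaining characters creates one node.

2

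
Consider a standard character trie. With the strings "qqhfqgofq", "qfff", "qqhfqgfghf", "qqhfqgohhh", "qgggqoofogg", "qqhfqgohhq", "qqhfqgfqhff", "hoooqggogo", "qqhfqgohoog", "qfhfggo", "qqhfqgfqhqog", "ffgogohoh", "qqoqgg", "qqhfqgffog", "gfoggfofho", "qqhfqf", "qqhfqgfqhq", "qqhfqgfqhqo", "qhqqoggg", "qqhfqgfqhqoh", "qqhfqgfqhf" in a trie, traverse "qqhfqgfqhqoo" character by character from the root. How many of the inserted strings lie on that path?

Check each prefix of "qqhfqgfqhqoo" against the stored set — each match is an end-marker on the path.
Prefixes of the query that are stored words: "qqhfqgfqhq", "qqhfqgfqhqo"
Count: 2

2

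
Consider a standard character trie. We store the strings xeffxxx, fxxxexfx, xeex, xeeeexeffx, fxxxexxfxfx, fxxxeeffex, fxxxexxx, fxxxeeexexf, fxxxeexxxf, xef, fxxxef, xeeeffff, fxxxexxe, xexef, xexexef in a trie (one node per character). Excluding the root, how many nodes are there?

56

Insert word by word; a character creates a node only if that edge doesn't already exist:
  "xeffxxx" → 7 new (x, e, f, f, x, x, x)
  "fxxxexfx" → 8 new (f, x, x, x, e, x, f, x)
  "xeex" → prefix "xe" already present; 2 new (e, x)
  "xeeeexeffx" → prefix "xee" already present; 7 new (e, e, x, e, f, f, x)
  "fxxxexxfxfx" → prefix "fxxxex" already present; 5 new (x, f, x, f, x)
  "fxxxeeffex" → prefix "fxxxe" already present; 5 new (e, f, f, e, x)
  "fxxxexxx" → prefix "fxxxexx" already present; 1 new (x)
  "fxxxeeexexf" → prefix "fxxxee" already present; 5 new (e, x, e, x, f)
  "fxxxeexxxf" → prefix "fxxxee" already present; 4 new (x, x, x, f)
  "xef" → prefix "xef" already present; 0 new (none)
  "fxxxef" → prefix "fxxxe" already present; 1 new (f)
  "xeeeffff" → prefix "xeee" already present; 4 new (f, f, f, f)
  "fxxxexxe" → prefix "fxxxexx" already present; 1 new (e)
  "xexef" → prefix "xe" already present; 3 new (x, e, f)
  "xexexef" → prefix "xexe" already present; 3 new (x, e, f)
Total nodes = 7 + 8 + 2 + 7 + 5 + 5 + 1 + 5 + 4 + 0 + 1 + 4 + 1 + 3 + 3 = 56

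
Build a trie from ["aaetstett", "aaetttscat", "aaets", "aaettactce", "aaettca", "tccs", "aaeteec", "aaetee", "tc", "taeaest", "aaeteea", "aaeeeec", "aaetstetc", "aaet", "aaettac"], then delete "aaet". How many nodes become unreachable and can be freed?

A node on "aaet"'s path can go only if nothing else ends at it or branches off below it.
Every node on "aaet" is still needed (e.g. by "aaetstett"), so nothing is freed.
Nodes removed: 0

0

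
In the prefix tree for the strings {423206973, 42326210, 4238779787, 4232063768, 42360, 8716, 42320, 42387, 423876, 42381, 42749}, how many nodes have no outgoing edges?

9

A leaf is a node with no children — equivalently, the end of a word that is not a proper prefix of any other stored word.
Those words: "4232063768", "423206973", "42326210", "42360", "42381", "423876", "4238779787", "42749", "8716"
Leaf count: 9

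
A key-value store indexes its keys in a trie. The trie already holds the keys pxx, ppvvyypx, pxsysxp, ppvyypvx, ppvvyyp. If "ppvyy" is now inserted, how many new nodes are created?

"ppvyy" is already a full path in the trie; only an end-marker is added.
No new nodes are needed: 0.

0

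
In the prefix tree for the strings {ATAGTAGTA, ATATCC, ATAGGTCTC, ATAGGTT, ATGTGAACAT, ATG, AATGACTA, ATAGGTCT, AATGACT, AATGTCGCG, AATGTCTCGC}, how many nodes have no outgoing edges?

8

Leaves are exactly the stored words that no other stored word extends.
Those words: "AATGACTA", "AATGTCGCG", "AATGTCTCGC", "ATAGGTCTC", "ATAGGTT", "ATAGTAGTA", "ATATCC", "ATGTGAACAT"
Leaf count: 8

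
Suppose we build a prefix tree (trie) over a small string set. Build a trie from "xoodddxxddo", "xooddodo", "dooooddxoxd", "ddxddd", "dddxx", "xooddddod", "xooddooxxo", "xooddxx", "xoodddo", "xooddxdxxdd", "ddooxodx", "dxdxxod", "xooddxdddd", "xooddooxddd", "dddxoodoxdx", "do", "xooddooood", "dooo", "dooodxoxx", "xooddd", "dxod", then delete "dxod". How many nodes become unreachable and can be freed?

2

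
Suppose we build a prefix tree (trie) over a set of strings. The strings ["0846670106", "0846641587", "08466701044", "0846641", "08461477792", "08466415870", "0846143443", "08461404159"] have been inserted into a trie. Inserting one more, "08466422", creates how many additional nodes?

2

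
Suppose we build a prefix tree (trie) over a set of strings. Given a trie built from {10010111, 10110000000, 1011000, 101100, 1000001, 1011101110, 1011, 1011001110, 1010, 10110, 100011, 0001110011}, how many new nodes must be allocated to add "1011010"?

2

Walking "1011010" from the root, the first 5 characters ("10110") follow existing edges; "1" is the first miss.
So 7 − 5 = 2 new nodes.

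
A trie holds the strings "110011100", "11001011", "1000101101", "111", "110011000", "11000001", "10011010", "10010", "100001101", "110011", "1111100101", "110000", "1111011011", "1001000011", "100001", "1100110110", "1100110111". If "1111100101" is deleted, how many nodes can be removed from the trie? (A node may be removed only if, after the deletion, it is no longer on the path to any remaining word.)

6

Walk "1111100101" from the leaf back toward the root, removing each node that no remaining word uses.
The suffix "100101" (6 nodes) is used only by "1111100101"; the node for "1111" still has the child "0", so pruning stops there.
Nodes removed: 6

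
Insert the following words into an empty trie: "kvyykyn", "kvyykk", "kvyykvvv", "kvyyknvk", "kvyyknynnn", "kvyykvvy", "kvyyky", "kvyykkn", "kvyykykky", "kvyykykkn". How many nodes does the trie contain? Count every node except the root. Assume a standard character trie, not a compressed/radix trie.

Count nodes per top-level branch (shared prefixes stored once):
  'k'-branch (kvyykk, kvyykkn, kvyyknvk, kvyyknynnn, kvyykvvv, kvyykvvy, kvyyky, kvyykykkn, kvyykykky, kvyykyn): 24 nodes
Sum: 24

24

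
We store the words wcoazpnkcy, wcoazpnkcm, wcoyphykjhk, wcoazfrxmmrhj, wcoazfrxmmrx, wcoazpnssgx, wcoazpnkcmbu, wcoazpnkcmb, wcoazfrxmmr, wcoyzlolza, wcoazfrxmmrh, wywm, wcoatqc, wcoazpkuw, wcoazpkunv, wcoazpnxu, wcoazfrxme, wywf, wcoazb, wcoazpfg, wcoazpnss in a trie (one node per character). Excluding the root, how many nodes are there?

For each word, the new-node count is its length minus the longest prefix already in the trie:
  "wcoazpnkcy" → 10 new (w, c, o, a, z, p, n, k, c, y)
  "wcoazpnkcm" → prefix "wcoazpnkc" already present; 1 new (m)
  "wcoyphykjhk" → prefix "wco" already present; 8 new (y, p, h, y, k, j, h, k)
  "wcoazfrxmmrhj" → prefix "wcoaz" already present; 8 new (f, r, x, m, m, r, h, j)
  "wcoazfrxmmrx" → prefix "wcoazfrxmmr" already present; 1 new (x)
  "wcoazpnssgx" → prefix "wcoazpn" already present; 4 new (s, s, g, x)
  "wcoazpnkcmbu" → prefix "wcoazpnkcm" already present; 2 new (b, u)
  "wcoazpnkcmb" → prefix "wcoazpnkcmb" already present; 0 new (none)
  "wcoazfrxmmr" → prefix "wcoazfrxmmr" already present; 0 new (none)
  "wcoyzlolza" → prefix "wcoy" already present; 6 new (z, l, o, l, z, a)
  "wcoazfrxmmrh" → prefix "wcoazfrxmmrh" already present; 0 new (none)
  "wywm" → prefix "w" already present; 3 new (y, w, m)
  "wcoatqc" → prefix "wcoa" already present; 3 new (t, q, c)
  "wcoazpkuw" → prefix "wcoazp" already present; 3 new (k, u, w)
  "wcoazpkunv" → prefix "wcoazpku" already present; 2 new (n, v)
  "wcoazpnxu" → prefix "wcoazpn" already present; 2 new (x, u)
  "wcoazfrxme" → prefix "wcoazfrxm" already present; 1 new (e)
  "wywf" → prefix "wyw" already present; 1 new (f)
  "wcoazb" → prefix "wcoaz" already present; 1 new (b)
  "wcoazpfg" → prefix "wcoazp" already present; 2 new (f, g)
  "wcoazpnss" → prefix "wcoazpnss" already present; 0 new (none)
Total nodes = 10 + 1 + 8 + 8 + 1 + 4 + 2 + 0 + 0 + 6 + 0 + 3 + 3 + 3 + 2 + 2 + 1 + 1 + 1 + 2 + 0 = 58

58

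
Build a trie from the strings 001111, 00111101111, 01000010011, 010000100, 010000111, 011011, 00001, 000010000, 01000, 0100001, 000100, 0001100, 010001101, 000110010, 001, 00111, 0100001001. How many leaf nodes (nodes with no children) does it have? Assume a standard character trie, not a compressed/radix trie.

A leaf is a node with no children — equivalently, the end of a word that is not a proper prefix of any other stored word.
Those words: "000010000", "000100", "000110010", "00111101111", "01000010011", "010000111", "010001101", "011011"
Leaf count: 8

8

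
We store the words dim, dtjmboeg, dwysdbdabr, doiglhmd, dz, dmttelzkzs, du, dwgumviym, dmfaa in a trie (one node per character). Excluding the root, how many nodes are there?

47

For each word, the new-node count is its length minus the longest prefix already in the trie:
  "dim" → 3 new (d, i, m)
  "dtjmboeg" → prefix "d" already present; 7 new (t, j, m, b, o, e, g)
  "dwysdbdabr" → prefix "d" already present; 9 new (w, y, s, d, b, d, a, b, r)
  "doiglhmd" → prefix "d" already present; 7 new (o, i, g, l, h, m, d)
  "dz" → prefix "d" already present; 1 new (z)
  "dmttelzkzs" → prefix "d" already present; 9 new (m, t, t, e, l, z, k, z, s)
  "du" → prefix "d" already present; 1 new (u)
  "dwgumviym" → prefix "dw" already present; 7 new (g, u, m, v, i, y, m)
  "dmfaa" → prefix "dm" already present; 3 new (f, a, a)
Total nodes = 3 + 7 + 9 + 7 + 1 + 9 + 1 + 7 + 3 = 47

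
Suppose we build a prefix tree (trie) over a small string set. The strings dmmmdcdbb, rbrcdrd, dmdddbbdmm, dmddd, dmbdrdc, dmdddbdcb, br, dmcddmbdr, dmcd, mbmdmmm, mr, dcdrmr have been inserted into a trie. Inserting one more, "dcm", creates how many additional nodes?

"dc" is already a path in the trie; the remaining "m" must be added.
So 3 − 2 = 1 new nodes.

1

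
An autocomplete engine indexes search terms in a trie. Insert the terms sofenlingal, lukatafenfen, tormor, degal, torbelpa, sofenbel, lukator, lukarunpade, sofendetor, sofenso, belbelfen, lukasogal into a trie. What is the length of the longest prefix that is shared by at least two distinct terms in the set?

Equivalently: take the maximum, over all pairs, of their longest common prefix length.
"lukatafenfen" and "lukator" agree on "lukat" (5 characters) before diverging; nothing deeper is shared.
Longest shared-prefix length: 5

5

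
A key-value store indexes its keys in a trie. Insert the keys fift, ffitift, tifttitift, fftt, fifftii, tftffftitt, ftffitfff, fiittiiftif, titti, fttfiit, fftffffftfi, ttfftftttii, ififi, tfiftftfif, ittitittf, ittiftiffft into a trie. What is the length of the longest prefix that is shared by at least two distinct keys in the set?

4

Equivalently: take the maximum, over all pairs, of their longest common prefix length.
"ittiftiffft" and "ittitittf" agree on "itti" (4 characters) before diverging; nothing deeper is shared.
Longest shared-prefix length: 4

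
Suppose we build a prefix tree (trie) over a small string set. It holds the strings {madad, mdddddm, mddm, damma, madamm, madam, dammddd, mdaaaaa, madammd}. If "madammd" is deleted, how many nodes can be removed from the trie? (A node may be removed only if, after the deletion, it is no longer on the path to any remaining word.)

1

A node on "madammd"'s path can go only if nothing else ends at it or branches off below it.
The suffix "d" (1 node) is used only by "madammd"; "madamm" is itself a stored word, so pruning stops there.
Nodes removed: 1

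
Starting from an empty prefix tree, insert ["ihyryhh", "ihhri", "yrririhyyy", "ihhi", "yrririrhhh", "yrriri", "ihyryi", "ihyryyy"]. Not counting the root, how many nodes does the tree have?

28

Trace insertions, counting only characters that open a new branch:
  "ihyryhh" → 7 new (i, h, y, r, y, h, h)
  "ihhri" → prefix "ih" already present; 3 new (h, r, i)
  "yrririhyyy" → 10 new (y, r, r, i, r, i, h, y, y, y)
  "ihhi" → prefix "ihh" already present; 1 new (i)
  "yrririrhhh" → prefix "yrriri" already present; 4 new (r, h, h, h)
  "yrriri" → prefix "yrriri" already present; 0 new (none)
  "ihyryi" → prefix "ihyry" already present; 1 new (i)
  "ihyryyy" → prefix "ihyry" already present; 2 new (y, y)
Total nodes = 7 + 3 + 10 + 1 + 4 + 0 + 1 + 2 = 28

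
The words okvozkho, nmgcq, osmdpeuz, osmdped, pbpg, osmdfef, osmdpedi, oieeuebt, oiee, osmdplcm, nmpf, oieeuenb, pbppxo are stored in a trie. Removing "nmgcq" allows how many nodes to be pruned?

A node on "nmgcq"'s path can go only if nothing else ends at it or branches off below it.
The suffix "gcq" (3 nodes) is used only by "nmgcq"; the node for "nm" still has the child "p", so pruning stops there.
Nodes removed: 3

3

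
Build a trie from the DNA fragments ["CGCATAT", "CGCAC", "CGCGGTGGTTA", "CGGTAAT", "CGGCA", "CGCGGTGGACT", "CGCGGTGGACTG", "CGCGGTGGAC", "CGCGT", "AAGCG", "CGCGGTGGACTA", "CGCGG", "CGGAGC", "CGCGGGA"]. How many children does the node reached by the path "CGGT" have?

1

The children of the "CGGT" node are the distinct next characters among strings starting with "CGGT".
Distinct next characters after "CGGT": A.
That node has 1 child edge.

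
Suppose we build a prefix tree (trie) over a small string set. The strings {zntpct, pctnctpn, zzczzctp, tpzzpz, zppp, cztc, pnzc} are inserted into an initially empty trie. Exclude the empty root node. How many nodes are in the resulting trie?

37

Count nodes per top-level branch (shared prefixes stored once):
  'c'-branch (cztc): 4 nodes
  'p'-branch (pctnctpn, pnzc): 11 nodes
  't'-branch (tpzzpz): 6 nodes
  'z'-branch (zntpct, zppp, zzczzctp): 16 nodes
Sum: 37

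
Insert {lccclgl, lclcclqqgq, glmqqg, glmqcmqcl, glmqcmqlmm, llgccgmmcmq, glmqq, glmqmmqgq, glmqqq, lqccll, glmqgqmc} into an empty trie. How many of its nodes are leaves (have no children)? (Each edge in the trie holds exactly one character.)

A leaf is a node with no children — equivalently, the end of a word that is not a proper prefix of any other stored word.
Those words: "glmqcmqcl", "glmqcmqlmm", "glmqgqmc", "glmqmmqgq", "glmqqg", "glmqqq", "lccclgl", "lclcclqqgq", "llgccgmmcmq", "lqccll"
Leaf count: 10

10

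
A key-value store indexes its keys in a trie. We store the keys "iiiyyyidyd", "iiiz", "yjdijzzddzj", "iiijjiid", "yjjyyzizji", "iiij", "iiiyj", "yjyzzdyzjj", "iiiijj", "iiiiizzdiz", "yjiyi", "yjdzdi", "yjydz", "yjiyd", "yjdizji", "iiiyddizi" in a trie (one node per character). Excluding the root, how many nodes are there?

For each word, the new-node count is its length minus the longest prefix already in the trie:
  "iiiyyyidyd" → 10 new (i, i, i, y, y, y, i, d, y, d)
  "iiiz" → prefix "iii" already present; 1 new (z)
  "yjdijzzddzj" → 11 new (y, j, d, i, j, z, z, d, d, z, j)
  "iiijjiid" → prefix "iii" already present; 5 new (j, j, i, i, d)
  "yjjyyzizji" → prefix "yj" already present; 8 new (j, y, y, z, i, z, j, i)
  "iiij" → prefix "iiij" already present; 0 new (none)
  "iiiyj" → prefix "iiiy" already present; 1 new (j)
  "yjyzzdyzjj" → prefix "yj" already present; 8 new (y, z, z, d, y, z, j, j)
  "iiiijj" → prefix "iii" already present; 3 new (i, j, j)
  "iiiiizzdiz" → prefix "iiii" already present; 6 new (i, z, z, d, i, z)
  "yjiyi" → prefix "yj" already present; 3 new (i, y, i)
  "yjdzdi" → prefix "yjd" already present; 3 new (z, d, i)
  "yjydz" → prefix "yjy" already present; 2 new (d, z)
  "yjiyd" → prefix "yjiy" already present; 1 new (d)
  "yjdizji" → prefix "yjdi" already present; 3 new (z, j, i)
  "iiiyddizi" → prefix "iiiy" already present; 5 new (d, d, i, z, i)
Total nodes = 10 + 1 + 11 + 5 + 8 + 0 + 1 + 8 + 3 + 6 + 3 + 3 + 2 + 1 + 3 + 5 = 70

70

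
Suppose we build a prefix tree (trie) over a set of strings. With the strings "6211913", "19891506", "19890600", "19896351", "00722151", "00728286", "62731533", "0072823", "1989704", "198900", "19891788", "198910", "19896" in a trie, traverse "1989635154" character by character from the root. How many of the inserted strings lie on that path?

Traverse "1989635154" character by character; count nodes along the way that are marked as word ends.
Prefixes of the query that are stored words: "19896", "19896351"
Count: 2

2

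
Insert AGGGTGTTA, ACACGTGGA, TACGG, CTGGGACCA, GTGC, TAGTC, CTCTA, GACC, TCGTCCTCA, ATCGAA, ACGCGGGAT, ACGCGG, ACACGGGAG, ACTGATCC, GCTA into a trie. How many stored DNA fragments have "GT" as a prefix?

Traverse to the node for "GT", then collect every word in that subtree.
Matches: "GTGC"
Count: 1

1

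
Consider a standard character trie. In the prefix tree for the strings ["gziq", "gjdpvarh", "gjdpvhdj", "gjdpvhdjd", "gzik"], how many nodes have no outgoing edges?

Leaves are exactly the stored words that no other stored word extends.
Those words: "gjdpvarh", "gjdpvhdjd", "gzik", "gziq"
Leaf count: 4

4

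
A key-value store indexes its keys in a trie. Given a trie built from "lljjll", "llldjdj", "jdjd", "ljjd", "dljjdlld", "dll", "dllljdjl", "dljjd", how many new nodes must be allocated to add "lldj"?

Walking "lldj" from the root, the first 2 characters ("ll") follow existing edges; "d" is the first miss.
Each of the 2 remaining characters creates one node.

2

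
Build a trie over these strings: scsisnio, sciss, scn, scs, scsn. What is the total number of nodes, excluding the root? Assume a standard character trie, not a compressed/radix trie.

13

Trace insertions, counting only characters that open a new branch:
  "scsisnio" → 8 new (s, c, s, i, s, n, i, o)
  "sciss" → prefix "sc" already present; 3 new (i, s, s)
  "scn" → prefix "sc" already present; 1 new (n)
  "scs" → prefix "scs" already present; 0 new (none)
  "scsn" → prefix "scs" already present; 1 new (n)
Total nodes = 8 + 3 + 1 + 0 + 1 = 13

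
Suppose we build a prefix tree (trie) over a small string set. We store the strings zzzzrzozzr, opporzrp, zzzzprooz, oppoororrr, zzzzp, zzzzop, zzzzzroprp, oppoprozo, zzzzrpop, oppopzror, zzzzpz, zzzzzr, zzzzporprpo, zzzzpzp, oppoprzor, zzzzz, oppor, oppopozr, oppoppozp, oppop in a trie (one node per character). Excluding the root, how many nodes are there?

Trace insertions, counting only characters that open a new branch:
  "zzzzrzozzr" → 10 new (z, z, z, z, r, z, o, z, z, r)
  "opporzrp" → 8 new (o, p, p, o, r, z, r, p)
  "zzzzprooz" → prefix "zzzz" already present; 5 new (p, r, o, o, z)
  "oppoororrr" → prefix "oppo" already present; 6 new (o, r, o, r, r, r)
  "zzzzp" → prefix "zzzzp" already present; 0 new (none)
  "zzzzop" → prefix "zzzz" already present; 2 new (o, p)
  "zzzzzroprp" → prefix "zzzz" already present; 6 new (z, r, o, p, r, p)
  "oppoprozo" → prefix "oppo" already present; 5 new (p, r, o, z, o)
  "zzzzrpop" → prefix "zzzzr" already present; 3 new (p, o, p)
  "oppopzror" → prefix "oppop" already present; 4 new (z, r, o, r)
  "zzzzpz" → prefix "zzzzp" already present; 1 new (z)
  "zzzzzr" → prefix "zzzzzr" already present; 0 new (none)
  "zzzzporprpo" → prefix "zzzzp" already present; 6 new (o, r, p, r, p, o)
  "zzzzpzp" → prefix "zzzzpz" already present; 1 new (p)
  "oppoprzor" → prefix "oppopr" already present; 3 new (z, o, r)
  "zzzzz" → prefix "zzzzz" already present; 0 new (none)
  "oppor" → prefix "oppor" already present; 0 new (none)
  "oppopozr" → prefix "oppop" already present; 3 new (o, z, r)
  "oppoppozp" → prefix "oppop" already present; 4 new (p, o, z, p)
  "oppop" → prefix "oppop" already present; 0 new (none)
Total nodes = 10 + 8 + 5 + 6 + 0 + 2 + 6 + 5 + 3 + 4 + 1 + 0 + 6 + 1 + 3 + 0 + 0 + 3 + 4 + 0 = 67

67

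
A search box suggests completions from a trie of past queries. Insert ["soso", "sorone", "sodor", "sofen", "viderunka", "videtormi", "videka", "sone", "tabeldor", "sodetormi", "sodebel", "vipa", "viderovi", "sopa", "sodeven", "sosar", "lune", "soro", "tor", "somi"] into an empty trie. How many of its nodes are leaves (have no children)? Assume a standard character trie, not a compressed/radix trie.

Leaves are exactly the stored words that no other stored word extends.
Those words: "lune", "sodebel", "sodetormi", "sodeven", "sodor", "sofen", "somi", "sone", "sopa", "sorone", "sosar", "soso", "tabeldor", "tor", "videka", "viderovi", "viderunka", "videtormi", "vipa"
Leaf count: 19

19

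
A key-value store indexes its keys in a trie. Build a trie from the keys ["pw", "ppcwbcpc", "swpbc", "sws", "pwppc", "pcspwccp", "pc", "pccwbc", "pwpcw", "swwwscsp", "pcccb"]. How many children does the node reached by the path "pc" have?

2

Follow the path "pc" to its node, then look at its outgoing edges.
Distinct next characters after "pc": c, s.
That node has 2 child edges.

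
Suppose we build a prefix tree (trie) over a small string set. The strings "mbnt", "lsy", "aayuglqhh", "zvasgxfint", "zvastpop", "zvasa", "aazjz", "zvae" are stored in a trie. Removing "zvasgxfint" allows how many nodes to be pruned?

6

A node on "zvasgxfint"'s path can go only if nothing else ends at it or branches off below it.
The suffix "gxfint" (6 nodes) is used only by "zvasgxfint"; the node for "zvas" still has the child "t", so pruning stops there.
Nodes removed: 6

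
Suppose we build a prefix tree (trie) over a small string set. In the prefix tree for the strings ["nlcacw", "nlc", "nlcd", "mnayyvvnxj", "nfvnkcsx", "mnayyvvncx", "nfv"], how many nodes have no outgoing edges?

Leaves are exactly the stored words that no other stored word extends.
Those words: "mnayyvvncx", "mnayyvvnxj", "nfvnkcsx", "nlcacw", "nlcd"
Leaf count: 5

5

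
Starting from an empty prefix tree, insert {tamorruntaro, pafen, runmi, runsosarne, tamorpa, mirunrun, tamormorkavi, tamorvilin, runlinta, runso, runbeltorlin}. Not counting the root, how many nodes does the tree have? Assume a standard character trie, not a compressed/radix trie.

65

Count nodes per top-level branch (shared prefixes stored once):
  'm'-branch (mirunrun): 8 nodes
  'p'-branch (pafen): 5 nodes
  'r'-branch (runbeltorlin, runlinta, runmi, runso, runsosarne): 26 nodes
  't'-branch (tamormorkavi, tamorpa, tamorruntaro, tamorvilin): 26 nodes
Sum: 65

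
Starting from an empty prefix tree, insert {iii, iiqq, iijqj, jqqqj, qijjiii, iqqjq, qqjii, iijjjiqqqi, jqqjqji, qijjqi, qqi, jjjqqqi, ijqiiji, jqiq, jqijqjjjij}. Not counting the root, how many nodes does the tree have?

Insert word by word; a character creates a node only if that edge doesn't already exist:
  "iii" → 3 new (i, i, i)
  "iiqq" → prefix "ii" already present; 2 new (q, q)
  "iijqj" → prefix "ii" already present; 3 new (j, q, j)
  "jqqqj" → 5 new (j, q, q, q, j)
  "qijjiii" → 7 new (q, i, j, j, i, i, i)
  "iqqjq" → prefix "i" already present; 4 new (q, q, j, q)
  "qqjii" → prefix "q" already present; 4 new (q, j, i, i)
  "iijjjiqqqi" → prefix "iij" already present; 7 new (j, j, i, q, q, q, i)
  "jqqjqji" → prefix "jqq" already present; 4 new (j, q, j, i)
  "qijjqi" → prefix "qijj" already present; 2 new (q, i)
  "qqi" → prefix "qq" already present; 1 new (i)
  "jjjqqqi" → prefix "j" already present; 6 new (j, j, q, q, q, i)
  "ijqiiji" → prefix "i" already present; 6 new (j, q, i, i, j, i)
  "jqiq" → prefix "jq" already present; 2 new (i, q)
  "jqijqjjjij" → prefix "jqi" already present; 7 new (j, q, j, j, j, i, j)
Total nodes = 3 + 2 + 3 + 5 + 7 + 4 + 4 + 7 + 4 + 2 + 1 + 6 + 6 + 2 + 7 = 63

63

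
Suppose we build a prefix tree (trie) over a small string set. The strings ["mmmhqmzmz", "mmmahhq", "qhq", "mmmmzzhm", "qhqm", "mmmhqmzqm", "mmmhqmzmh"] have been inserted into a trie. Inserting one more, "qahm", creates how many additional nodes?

3

Walking "qahm" from the root, the first 1 characters ("q") follow existing edges; "a" is the first miss.
So 4 − 1 = 3 new nodes.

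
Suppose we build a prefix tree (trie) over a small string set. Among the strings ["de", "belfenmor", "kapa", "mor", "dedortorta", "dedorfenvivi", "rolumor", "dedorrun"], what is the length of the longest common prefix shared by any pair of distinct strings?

Equivalently: take the maximum, over all pairs, of their longest common prefix length.
"dedorfenvivi" and "dedorrun" agree on "dedor" (5 characters) before diverging; nothing deeper is shared.
Longest shared-prefix length: 5

5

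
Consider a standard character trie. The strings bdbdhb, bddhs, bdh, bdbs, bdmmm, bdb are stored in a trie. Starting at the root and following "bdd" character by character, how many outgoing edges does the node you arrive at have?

1

Walk "bdd" from the root, arriving at one node.
Distinct next characters after "bdd": h.
That node has 1 child edge.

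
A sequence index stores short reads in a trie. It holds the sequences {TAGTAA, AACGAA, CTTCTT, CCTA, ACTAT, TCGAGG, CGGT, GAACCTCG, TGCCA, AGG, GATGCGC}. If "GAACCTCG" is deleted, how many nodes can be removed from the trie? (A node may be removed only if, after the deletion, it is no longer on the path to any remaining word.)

After clearing the end-marker at "GAACCTCG", prune upward until reaching a node still needed by another word.
The suffix "ACCTCG" (6 nodes) is used only by "GAACCTCG"; the node for "GA" still has the child "T", so pruning stops there.
Nodes removed: 6

6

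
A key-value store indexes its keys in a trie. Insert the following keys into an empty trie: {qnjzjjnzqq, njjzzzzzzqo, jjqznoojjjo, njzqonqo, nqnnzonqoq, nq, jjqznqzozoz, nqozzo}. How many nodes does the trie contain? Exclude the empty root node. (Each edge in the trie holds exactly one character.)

57

Trace insertions, counting only characters that open a new branch:
  "qnjzjjnzqq" → 10 new (q, n, j, z, j, j, n, z, q, q)
  "njjzzzzzzqo" → 11 new (n, j, j, z, z, z, z, z, z, q, o)
  "jjqznoojjjo" → 11 new (j, j, q, z, n, o, o, j, j, j, o)
  "njzqonqo" → prefix "nj" already present; 6 new (z, q, o, n, q, o)
  "nqnnzonqoq" → prefix "n" already present; 9 new (q, n, n, z, o, n, q, o, q)
  "nq" → prefix "nq" already present; 0 new (none)
  "jjqznqzozoz" → prefix "jjqzn" already present; 6 new (q, z, o, z, o, z)
  "nqozzo" → prefix "nq" already present; 4 new (o, z, z, o)
Total nodes = 10 + 11 + 11 + 6 + 9 + 0 + 6 + 4 = 57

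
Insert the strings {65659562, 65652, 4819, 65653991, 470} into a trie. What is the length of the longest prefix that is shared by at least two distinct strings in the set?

4

The deepest shared node is where two words last agree before diverging.
e.g. "65652" and "65653991" share the prefix "6565" of length 4; no pair shares a longer one.
Longest shared-prefix length: 4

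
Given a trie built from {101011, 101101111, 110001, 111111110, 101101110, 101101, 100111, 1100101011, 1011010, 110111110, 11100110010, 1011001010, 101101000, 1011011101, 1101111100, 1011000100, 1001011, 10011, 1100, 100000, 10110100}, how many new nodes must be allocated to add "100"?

0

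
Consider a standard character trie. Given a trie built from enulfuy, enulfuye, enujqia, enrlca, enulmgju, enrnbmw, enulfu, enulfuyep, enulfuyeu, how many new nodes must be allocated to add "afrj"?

4

Nothing in the trie begins with "a"; the whole of "afrj" is new.
4 − 0 = 4 new nodes.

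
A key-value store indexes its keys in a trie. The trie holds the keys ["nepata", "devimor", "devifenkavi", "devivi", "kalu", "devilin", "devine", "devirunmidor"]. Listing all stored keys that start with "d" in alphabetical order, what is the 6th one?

devivi

Words with prefix "d", in lexicographic order: "devifenkavi", "devilin", "devimor", "devine", "devirunmidor", "devivi"
The 6th is devivi.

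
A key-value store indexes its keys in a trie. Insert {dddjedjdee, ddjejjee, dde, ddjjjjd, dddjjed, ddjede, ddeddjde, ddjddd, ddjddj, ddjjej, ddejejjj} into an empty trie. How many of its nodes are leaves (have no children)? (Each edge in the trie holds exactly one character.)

10

Leaves are exactly the stored words that no other stored word extends.
Those words: "dddjedjdee", "dddjjed", "ddeddjde", "ddejejjj", "ddjddd", "ddjddj", "ddjede", "ddjejjee", "ddjjej", "ddjjjjd"
Leaf count: 10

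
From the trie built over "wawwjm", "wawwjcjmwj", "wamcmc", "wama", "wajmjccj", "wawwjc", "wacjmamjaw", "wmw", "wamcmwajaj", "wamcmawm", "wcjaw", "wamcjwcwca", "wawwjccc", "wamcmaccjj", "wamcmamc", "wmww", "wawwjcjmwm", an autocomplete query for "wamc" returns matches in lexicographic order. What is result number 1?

Filter for "wamc…" and sort: "wamcjwcwca", "wamcmaccjj", "wamcmamc", "wamcmawm", "wamcmc", "wamcmwajaj"
Position 1: wamcjwcwca

wamcjwcwca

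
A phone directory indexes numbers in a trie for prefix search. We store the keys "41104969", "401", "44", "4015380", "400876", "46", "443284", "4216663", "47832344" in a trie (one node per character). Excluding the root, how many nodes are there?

Insert word by word; a character creates a node only if that edge doesn't already exist:
  "41104969" → 8 new (4, 1, 1, 0, 4, 9, 6, 9)
  "401" → prefix "4" already present; 2 new (0, 1)
  "44" → prefix "4" already present; 1 new (4)
  "4015380" → prefix "401" already present; 4 new (5, 3, 8, 0)
  "400876" → prefix "40" already present; 4 new (0, 8, 7, 6)
  "46" → prefix "4" already present; 1 new (6)
  "443284" → prefix "44" already present; 4 new (3, 2, 8, 4)
  "4216663" → prefix "4" already present; 6 new (2, 1, 6, 6, 6, 3)
  "47832344" → prefix "4" already present; 7 new (7, 8, 3, 2, 3, 4, 4)
Total nodes = 8 + 2 + 1 + 4 + 4 + 1 + 4 + 6 + 7 = 37

37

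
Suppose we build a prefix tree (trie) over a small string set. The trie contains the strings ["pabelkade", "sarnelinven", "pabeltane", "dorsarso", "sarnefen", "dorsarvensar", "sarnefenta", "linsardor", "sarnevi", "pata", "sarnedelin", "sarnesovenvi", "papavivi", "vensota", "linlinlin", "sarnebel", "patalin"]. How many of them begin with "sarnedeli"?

Filter for entries beginning with "sarnedeli":
Words under "sarnedeli": sarnedelin
Count: 1

1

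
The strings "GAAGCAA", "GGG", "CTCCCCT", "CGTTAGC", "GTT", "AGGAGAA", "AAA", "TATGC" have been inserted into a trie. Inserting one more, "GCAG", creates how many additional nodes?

3

The longest prefix of "GCAG" already in the trie is "G" (length 1).
So 4 − 1 = 3 new nodes.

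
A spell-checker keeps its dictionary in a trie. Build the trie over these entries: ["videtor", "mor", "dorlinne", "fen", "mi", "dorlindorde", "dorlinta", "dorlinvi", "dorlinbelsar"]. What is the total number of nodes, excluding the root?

Insert word by word; a character creates a node only if that edge doesn't already exist:
  "videtor" → 7 new (v, i, d, e, t, o, r)
  "mor" → 3 new (m, o, r)
  "dorlinne" → 8 new (d, o, r, l, i, n, n, e)
  "fen" → 3 new (f, e, n)
  "mi" → prefix "m" already present; 1 new (i)
  "dorlindorde" → prefix "dorlin" already present; 5 new (d, o, r, d, e)
  "dorlinta" → prefix "dorlin" already present; 2 new (t, a)
  "dorlinvi" → prefix "dorlin" already present; 2 new (v, i)
  "dorlinbelsar" → prefix "dorlin" already present; 6 new (b, e, l, s, a, r)
Total nodes = 7 + 3 + 8 + 3 + 1 + 5 + 2 + 2 + 6 = 37

37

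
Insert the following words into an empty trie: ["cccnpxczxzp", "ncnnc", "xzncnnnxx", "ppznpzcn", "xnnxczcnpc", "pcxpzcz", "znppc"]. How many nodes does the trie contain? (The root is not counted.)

Insert word by word; a character creates a node only if that edge doesn't already exist:
  "cccnpxczxzp" → 11 new (c, c, c, n, p, x, c, z, x, z, p)
  "ncnnc" → 5 new (n, c, n, n, c)
  "xzncnnnxx" → 9 new (x, z, n, c, n, n, n, x, x)
  "ppznpzcn" → 8 new (p, p, z, n, p, z, c, n)
  "xnnxczcnpc" → prefix "x" already present; 9 new (n, n, x, c, z, c, n, p, c)
  "pcxpzcz" → prefix "p" already present; 6 new (c, x, p, z, c, z)
  "znppc" → 5 new (z, n, p, p, c)
Total nodes = 11 + 5 + 9 + 8 + 9 + 6 + 5 = 53

53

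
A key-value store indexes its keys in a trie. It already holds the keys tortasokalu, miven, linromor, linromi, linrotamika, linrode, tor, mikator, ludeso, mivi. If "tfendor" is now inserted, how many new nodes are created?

6

Walking "tfendor" from the root, the first 1 characters ("t") follow existing edges; "f" is the first miss.
Each of the 6 remaining characters creates one node.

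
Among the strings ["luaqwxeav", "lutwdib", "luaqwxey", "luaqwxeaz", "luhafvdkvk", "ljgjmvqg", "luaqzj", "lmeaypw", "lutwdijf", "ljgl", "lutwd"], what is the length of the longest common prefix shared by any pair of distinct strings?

Equivalently: take the maximum, over all pairs, of their longest common prefix length.
"luaqwxeav" and "luaqwxeaz" agree on "luaqwxea" (8 characters) before diverging; nothing deeper is shared.
Longest shared-prefix length: 8

8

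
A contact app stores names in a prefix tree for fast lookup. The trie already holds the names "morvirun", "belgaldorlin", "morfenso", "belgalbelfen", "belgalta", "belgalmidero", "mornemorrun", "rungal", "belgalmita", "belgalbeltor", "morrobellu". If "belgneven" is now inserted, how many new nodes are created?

5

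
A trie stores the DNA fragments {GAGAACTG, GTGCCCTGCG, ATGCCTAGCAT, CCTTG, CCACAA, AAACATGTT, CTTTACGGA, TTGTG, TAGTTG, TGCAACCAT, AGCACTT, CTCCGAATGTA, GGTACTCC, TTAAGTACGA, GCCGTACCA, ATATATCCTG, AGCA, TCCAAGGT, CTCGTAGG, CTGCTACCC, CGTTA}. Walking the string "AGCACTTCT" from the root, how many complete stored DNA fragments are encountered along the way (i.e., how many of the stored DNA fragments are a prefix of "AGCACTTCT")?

2

Check each prefix of "AGCACTTCT" against the stored set — each match is an end-marker on the path.
Prefixes of the query that are stored words: "AGCA", "AGCACTT"
Count: 2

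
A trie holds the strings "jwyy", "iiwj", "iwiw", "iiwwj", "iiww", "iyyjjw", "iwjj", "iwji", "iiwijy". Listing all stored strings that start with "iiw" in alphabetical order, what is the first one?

DFS of the "iiw" subtree visits, in order: "iiwijy", "iiwj", "iiww", "iiwwj"
Position 1: iiwijy

iiwijy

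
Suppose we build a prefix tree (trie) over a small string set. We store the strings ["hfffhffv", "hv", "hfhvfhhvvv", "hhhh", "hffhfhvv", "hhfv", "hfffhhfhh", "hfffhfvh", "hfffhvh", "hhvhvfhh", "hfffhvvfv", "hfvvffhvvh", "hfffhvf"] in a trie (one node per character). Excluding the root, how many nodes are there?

53

Insert word by word; a character creates a node only if that edge doesn't already exist:
  "hfffhffv" → 8 new (h, f, f, f, h, f, f, v)
  "hv" → prefix "h" already present; 1 new (v)
  "hfhvfhhvvv" → prefix "hf" already present; 8 new (h, v, f, h, h, v, v, v)
  "hhhh" → prefix "h" already present; 3 new (h, h, h)
  "hffhfhvv" → prefix "hff" already present; 5 new (h, f, h, v, v)
  "hhfv" → prefix "hh" already present; 2 new (f, v)
  "hfffhhfhh" → prefix "hfffh" already present; 4 new (h, f, h, h)
  "hfffhfvh" → prefix "hfffhf" already present; 2 new (v, h)
  "hfffhvh" → prefix "hfffh" already present; 2 new (v, h)
  "hhvhvfhh" → prefix "hh" already present; 6 new (v, h, v, f, h, h)
  "hfffhvvfv" → prefix "hfffhv" already present; 3 new (v, f, v)
  "hfvvffhvvh" → prefix "hf" already present; 8 new (v, v, f, f, h, v, v, h)
  "hfffhvf" → prefix "hfffhv" already present; 1 new (f)
Total nodes = 8 + 1 + 8 + 3 + 5 + 2 + 4 + 2 + 2 + 6 + 3 + 8 + 1 = 53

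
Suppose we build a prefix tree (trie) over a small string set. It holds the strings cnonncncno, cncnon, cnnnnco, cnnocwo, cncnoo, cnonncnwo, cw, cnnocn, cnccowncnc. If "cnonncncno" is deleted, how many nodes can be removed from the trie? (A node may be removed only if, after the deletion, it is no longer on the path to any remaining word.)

3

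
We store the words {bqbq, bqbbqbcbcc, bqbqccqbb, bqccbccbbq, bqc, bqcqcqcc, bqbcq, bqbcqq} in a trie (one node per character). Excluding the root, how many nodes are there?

32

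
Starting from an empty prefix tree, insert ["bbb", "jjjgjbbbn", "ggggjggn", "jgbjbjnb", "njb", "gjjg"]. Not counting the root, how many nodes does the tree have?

Trie structure (* marks end of a word):
(root)
├─ b
│  └─ b
│     └─ b *
├─ g
│  ├─ g
│  │  └─ g
│  │     └─ g
│  │        └─ j
│  │           └─ g
│  │              └─ g
│  │                 └─ n *
│  └─ j
│     └─ j
│        └─ g *
├─ j
│  ├─ g
│  │  └─ b
│  │     └─ j
│  │        └─ b
│  │           └─ j
│  │              └─ n
│  │                 └─ b *
│  └─ j
│     └─ j
│        └─ g
│           └─ j
│              └─ b
│                 └─ b
│                    └─ b
│                       └─ n *
└─ n
   └─ j
      └─ b *
Counting every labelled node above: 33.

33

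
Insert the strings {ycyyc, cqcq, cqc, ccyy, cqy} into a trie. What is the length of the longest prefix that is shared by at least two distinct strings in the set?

3

The deepest shared node is where two words last agree before diverging.
"cqc" and "cqcq" agree on "cqc" (3 characters) before diverging; nothing deeper is shared.
Longest shared-prefix length: 3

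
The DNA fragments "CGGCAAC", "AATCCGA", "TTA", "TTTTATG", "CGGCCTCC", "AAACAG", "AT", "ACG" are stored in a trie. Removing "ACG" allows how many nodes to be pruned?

2

Walk "ACG" from the leaf back toward the root, removing each node that no remaining word uses.
The suffix "CG" (2 nodes) is used only by "ACG"; the node for "A" still has the child "A", so pruning stops there.
Nodes removed: 2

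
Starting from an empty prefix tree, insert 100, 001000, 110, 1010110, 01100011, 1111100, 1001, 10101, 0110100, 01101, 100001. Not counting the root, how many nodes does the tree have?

Trace insertions, counting only characters that open a new branch:
  "100" → 3 new (1, 0, 0)
  "001000" → 6 new (0, 0, 1, 0, 0, 0)
  "110" → prefix "1" already present; 2 new (1, 0)
  "1010110" → prefix "10" already present; 5 new (1, 0, 1, 1, 0)
  "01100011" → prefix "0" already present; 7 new (1, 1, 0, 0, 0, 1, 1)
  "1111100" → prefix "11" already present; 5 new (1, 1, 1, 0, 0)
  "1001" → prefix "100" already present; 1 new (1)
  "10101" → prefix "10101" already present; 0 new (none)
  "0110100" → prefix "0110" already present; 3 new (1, 0, 0)
  "01101" → prefix "01101" already present; 0 new (none)
  "100001" → prefix "100" already present; 3 new (0, 0, 1)
Total nodes = 3 + 6 + 2 + 5 + 7 + 5 + 1 + 0 + 3 + 0 + 3 = 35

35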